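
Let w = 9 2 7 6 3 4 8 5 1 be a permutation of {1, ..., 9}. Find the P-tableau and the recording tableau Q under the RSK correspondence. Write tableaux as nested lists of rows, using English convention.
Insert each entry of the permutation into P by Schensted row insertion, recording in Q the position of each new cell.

Insert 9: appended to row 1. P = [[9]], Q = [[1]].
Insert 2: 2 bumps 9 from row 1; 9 starts row 2. P = [[2], [9]], Q = [[1], [2]].
Insert 7: appended to row 1. P = [[2, 7], [9]], Q = [[1, 3], [2]].
Insert 6: 6 bumps 7 from row 1; 7 bumps 9 from row 2; 9 starts row 3. P = [[2, 6], [7], [9]], Q = [[1, 3], [2], [4]].
Insert 3: 3 bumps 6 from row 1; 6 bumps 7 from row 2; 7 bumps 9 from row 3; 9 starts row 4. P = [[2, 3], [6], [7], [9]], Q = [[1, 3], [2], [4], [5]].
Insert 4: appended to row 1. P = [[2, 3, 4], [6], [7], [9]], Q = [[1, 3, 6], [2], [4], [5]].
Insert 8: appended to row 1. P = [[2, 3, 4, 8], [6], [7], [9]], Q = [[1, 3, 6, 7], [2], [4], [5]].
Insert 5: 5 bumps 8 from row 1; 8 appends to row 2. P = [[2, 3, 4, 5], [6, 8], [7], [9]], Q = [[1, 3, 6, 7], [2, 8], [4], [5]].
Insert 1: 1 bumps 2 from row 1; 2 bumps 6 from row 2; 6 bumps 7 from row 3; 7 bumps 9 from row 4; 9 starts row 5. P = [[1, 3, 4, 5], [2, 8], [6], [7], [9]], Q = [[1, 3, 6, 7], [2, 8], [4], [5], [9]].

So P = [[1, 3, 4, 5], [2, 8], [6], [7], [9]], Q = [[1, 3, 6, 7], [2, 8], [4], [5], [9]].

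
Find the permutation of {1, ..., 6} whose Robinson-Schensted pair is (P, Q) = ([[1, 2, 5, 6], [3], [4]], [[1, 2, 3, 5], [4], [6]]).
Reverse the RSK construction: for i from n down to 1, find the cell of Q containing i, remove the entry at that cell from P, and reverse-bump it up through P; the value ejected from row 1 is w(i).

Step i=6: Q has 6 at row 3, column 1; remove 4 from row 3 of P and reverse-bump: 4 enters row 2 and ejects 3; 3 enters row 1 and ejects 2. So w(6) = 2. P is now [[1, 3, 5, 6], [4]].
Step i=5: Q has 5 at row 1, column 4; remove that cell from P, ejecting 6. So w(5) = 6. P is now [[1, 3, 5], [4]].
Step i=4: Q has 4 at row 2, column 1; remove 4 from row 2 of P and reverse-bump: 4 enters row 1 and ejects 3. So w(4) = 3. P is now [[1, 4, 5]].
Step i=3: Q has 3 at row 1, column 3; remove that cell from P, ejecting 5. So w(3) = 5. P is now [[1, 4]].
Step i=2: Q has 2 at row 1, column 2; remove that cell from P, ejecting 4. So w(2) = 4. P is now [[1]].
Step i=1: Q has 1 at row 1, column 1; remove that cell from P, ejecting 1. So w(1) = 1. P is now [].

So w = 1 4 5 3 6 2.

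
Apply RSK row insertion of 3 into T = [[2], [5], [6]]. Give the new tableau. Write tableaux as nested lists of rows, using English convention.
[[2, 3], [5], [6]]

3 is larger than every entry of row 1, so it is appended to row 1. The new tableau is [[2, 3], [5], [6]].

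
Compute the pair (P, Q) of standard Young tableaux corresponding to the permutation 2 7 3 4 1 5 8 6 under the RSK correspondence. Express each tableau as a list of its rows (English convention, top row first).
P = [[1, 3, 4, 5, 6], [2, 8], [7]], Q = [[1, 2, 4, 6, 7], [3, 8], [5]]

Insert each entry of the permutation into P by Schensted row insertion, recording in Q the position of each new cell.

Insert 2: appended to row 1. P = [[2]].
Insert 7: appended to row 1. P = [[2, 7]].
Insert 3: 3 bumps 7 from row 1; 7 starts row 2. P = [[2, 3], [7]].
Insert 4: appended to row 1. P = [[2, 3, 4], [7]].
Insert 1: 1 bumps 2 from row 1; 2 bumps 7 from row 2; 7 starts row 3. P = [[1, 3, 4], [2], [7]].
Insert 5: appended to row 1. P = [[1, 3, 4, 5], [2], [7]].
Insert 8: appended to row 1. P = [[1, 3, 4, 5, 8], [2], [7]].
Insert 6: 6 bumps 8 from row 1; 8 appends to row 2. P = [[1, 3, 4, 5, 6], [2, 8], [7]].

So P = [[1, 3, 4, 5, 6], [2, 8], [7]], Q = [[1, 2, 4, 6, 7], [3, 8], [5]].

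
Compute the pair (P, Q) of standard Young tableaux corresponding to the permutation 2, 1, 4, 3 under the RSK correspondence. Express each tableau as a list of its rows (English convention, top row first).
P = [[1, 3], [2, 4]], Q = [[1, 3], [2, 4]]

Insert each entry of the permutation into P by Schensted row insertion, recording in Q the position of each new cell.

Insert 2: appended to row 1. P = [[2]].
Insert 1: 1 bumps 2 from row 1; 2 starts row 2. P = [[1], [2]].
Insert 4: appended to row 1. P = [[1, 4], [2]].
Insert 3: 3 bumps 4 from row 1; 4 appends to row 2. P = [[1, 3], [2, 4]].

So P = [[1, 3], [2, 4]], Q = [[1, 3], [2, 4]].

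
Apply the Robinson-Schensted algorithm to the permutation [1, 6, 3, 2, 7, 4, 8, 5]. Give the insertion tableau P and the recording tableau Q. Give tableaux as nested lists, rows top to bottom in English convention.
Insert each entry of the permutation into P by Schensted row insertion, recording in Q the position of each new cell.

Insert 1: appended to row 1. P = [[1]].
Insert 6: appended to row 1. P = [[1, 6]].
Insert 3: 3 bumps 6 from row 1; 6 starts row 2. P = [[1, 3], [6]].
Insert 2: 2 bumps 3 from row 1; 3 bumps 6 from row 2; 6 starts row 3. P = [[1, 2], [3], [6]].
Insert 7: appended to row 1. P = [[1, 2, 7], [3], [6]].
Insert 4: 4 bumps 7 from row 1; 7 appends to row 2. P = [[1, 2, 4], [3, 7], [6]].
Insert 8: appended to row 1. P = [[1, 2, 4, 8], [3, 7], [6]].
Insert 5: 5 bumps 8 from row 1; 8 appends to row 2. P = [[1, 2, 4, 5], [3, 7, 8], [6]].

So P = [[1, 2, 4, 5], [3, 7, 8], [6]], Q = [[1, 2, 5, 7], [3, 6, 8], [4]].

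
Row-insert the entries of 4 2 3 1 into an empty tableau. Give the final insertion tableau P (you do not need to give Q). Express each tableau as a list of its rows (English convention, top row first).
After inserting 4: P = [[4]].
After inserting 2: P = [[2], [4]].
After inserting 3: P = [[2, 3], [4]].
After inserting 1: P = [[1, 3], [2], [4]].

So P = [[1, 3], [2], [4]].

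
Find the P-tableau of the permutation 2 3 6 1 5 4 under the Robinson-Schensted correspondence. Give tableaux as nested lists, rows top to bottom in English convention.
P = [[1, 3, 4], [2, 5], [6]]

Insert 2: appended to row 1. P = [[2]].
Insert 3: appended to row 1. P = [[2, 3]].
Insert 6: appended to row 1. P = [[2, 3, 6]].
Insert 1: 1 bumps 2 from row 1; 2 starts row 2. P = [[1, 3, 6], [2]].
Insert 5: 5 bumps 6 from row 1; 6 appends to row 2. P = [[1, 3, 5], [2, 6]].
Insert 4: 4 bumps 5 from row 1; 5 bumps 6 from row 2; 6 starts row 3. P = [[1, 3, 4], [2, 5], [6]].

So P = [[1, 3, 4], [2, 5], [6]].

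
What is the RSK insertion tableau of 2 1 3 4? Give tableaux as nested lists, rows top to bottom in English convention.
After inserting 2: P = [[2]].
After inserting 1: P = [[1], [2]].
After inserting 3: P = [[1, 3], [2]].
After inserting 4: P = [[1, 3, 4], [2]].

So P = [[1, 3, 4], [2]].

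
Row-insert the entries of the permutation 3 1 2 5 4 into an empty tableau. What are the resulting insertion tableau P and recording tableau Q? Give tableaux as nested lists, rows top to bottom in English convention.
P = [[1, 2, 4], [3, 5]], Q = [[1, 3, 4], [2, 5]]

Insert each entry of the permutation into P by Schensted row insertion, recording in Q the position of each new cell.

Insert 3: appended to row 1. P = [[3]].
Insert 1: 1 bumps 3 from row 1; 3 starts row 2. P = [[1], [3]].
Insert 2: appended to row 1. P = [[1, 2], [3]].
Insert 5: appended to row 1. P = [[1, 2, 5], [3]].
Insert 4: 4 bumps 5 from row 1; 5 appends to row 2. P = [[1, 2, 4], [3, 5]].

So P = [[1, 2, 4], [3, 5]], Q = [[1, 3, 4], [2, 5]].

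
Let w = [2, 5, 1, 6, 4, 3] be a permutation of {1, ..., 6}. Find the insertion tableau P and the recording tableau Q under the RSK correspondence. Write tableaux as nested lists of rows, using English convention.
Insert each entry of the permutation into P by Schensted row insertion, recording in Q the position of each new cell.

Insert 2: appended to row 1. P = [[2]].
Insert 5: appended to row 1. P = [[2, 5]].
Insert 1: 1 bumps 2 from row 1; 2 starts row 2. P = [[1, 5], [2]].
Insert 6: appended to row 1. P = [[1, 5, 6], [2]].
Insert 4: 4 bumps 5 from row 1; 5 appends to row 2. P = [[1, 4, 6], [2, 5]].
Insert 3: 3 bumps 4 from row 1; 4 bumps 5 from row 2; 5 starts row 3. P = [[1, 3, 6], [2, 4], [5]].

So P = [[1, 3, 6], [2, 4], [5]], Q = [[1, 2, 4], [3, 5], [6]].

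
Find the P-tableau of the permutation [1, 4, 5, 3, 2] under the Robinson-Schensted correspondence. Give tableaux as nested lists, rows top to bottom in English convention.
P = [[1, 2, 5], [3], [4]]

Insert 1: appended to row 1. P = [[1]].
Insert 4: appended to row 1. P = [[1, 4]].
Insert 5: appended to row 1. P = [[1, 4, 5]].
Insert 3: 3 bumps 4 from row 1; 4 starts row 2. P = [[1, 3, 5], [4]].
Insert 2: 2 bumps 3 from row 1; 3 bumps 4 from row 2; 4 starts row 3. P = [[1, 2, 5], [3], [4]].

So P = [[1, 2, 5], [3], [4]].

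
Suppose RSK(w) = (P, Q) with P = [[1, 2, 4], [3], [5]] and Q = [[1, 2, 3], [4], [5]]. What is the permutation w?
1 3 5 4 2

Reverse the RSK construction: for i from n down to 1, find the cell of Q containing i, remove the entry at that cell from P, and reverse-bump it up through P; the value ejected from row 1 is w(i).

Step i=5: Q has 5 at row 3, column 1; remove 5 from row 3 of P and reverse-bump: 5 enters row 2 and ejects 3; 3 enters row 1 and ejects 2. So w(5) = 2. P is now [[1, 3, 4], [5]].
Step i=4: Q has 4 at row 2, column 1; remove 5 from row 2 of P and reverse-bump: 5 enters row 1 and ejects 4. So w(4) = 4. P is now [[1, 3, 5]].
Step i=3: Q has 3 at row 1, column 3; remove that cell from P, ejecting 5. So w(3) = 5. P is now [[1, 3]].
Step i=2: Q has 2 at row 1, column 2; remove that cell from P, ejecting 3. So w(2) = 3. P is now [[1]].
Step i=1: Q has 1 at row 1, column 1; remove that cell from P, ejecting 1. So w(1) = 1. P is now [].

So w = 1 3 5 4 2.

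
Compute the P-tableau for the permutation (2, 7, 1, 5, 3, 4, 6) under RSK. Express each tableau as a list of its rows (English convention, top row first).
P = [[1, 3, 4, 6], [2, 5], [7]]

After inserting 2: P = [[2]].
After inserting 7: P = [[2, 7]].
After inserting 1: P = [[1, 7], [2]].
After inserting 5: P = [[1, 5], [2, 7]].
After inserting 3: P = [[1, 3], [2, 5], [7]].
After inserting 4: P = [[1, 3, 4], [2, 5], [7]].
After inserting 6: P = [[1, 3, 4, 6], [2, 5], [7]].

So P = [[1, 3, 4, 6], [2, 5], [7]].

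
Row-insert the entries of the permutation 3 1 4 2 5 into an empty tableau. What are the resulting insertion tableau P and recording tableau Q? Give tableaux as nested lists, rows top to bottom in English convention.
Insert each entry of the permutation into P by Schensted row insertion, recording in Q the position of each new cell.

Insert 3: appended to row 1. P = [[3]], Q = [[1]].
Insert 1: 1 bumps 3 from row 1; 3 starts row 2. P = [[1], [3]], Q = [[1], [2]].
Insert 4: appended to row 1. P = [[1, 4], [3]], Q = [[1, 3], [2]].
Insert 2: 2 bumps 4 from row 1; 4 appends to row 2. P = [[1, 2], [3, 4]], Q = [[1, 3], [2, 4]].
Insert 5: appended to row 1. P = [[1, 2, 5], [3, 4]], Q = [[1, 3, 5], [2, 4]].

So P = [[1, 2, 5], [3, 4]], Q = [[1, 3, 5], [2, 4]].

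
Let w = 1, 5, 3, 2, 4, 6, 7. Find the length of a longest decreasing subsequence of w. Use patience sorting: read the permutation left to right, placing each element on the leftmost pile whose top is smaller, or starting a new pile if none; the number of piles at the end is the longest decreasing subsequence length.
1: new pile. tops = [1]
5: onto pile 1 (replacing 1). tops = [5]
3: new pile. tops = [5, 3]
2: new pile. tops = [5, 3, 2]
4: onto pile 2 (replacing 3). tops = [5, 4, 2]
6: onto pile 1 (replacing 5). tops = [6, 4, 2]
7: onto pile 1 (replacing 6). tops = [7, 4, 2]

3 piles, so the longest decreasing subsequence has length 3.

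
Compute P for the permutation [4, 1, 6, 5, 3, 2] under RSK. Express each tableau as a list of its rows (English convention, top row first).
P = [[1, 2], [3, 5], [4], [6]]

Insert 4: appended to row 1. P = [[4]].
Insert 1: 1 bumps 4 from row 1; 4 starts row 2. P = [[1], [4]].
Insert 6: appended to row 1. P = [[1, 6], [4]].
Insert 5: 5 bumps 6 from row 1; 6 appends to row 2. P = [[1, 5], [4, 6]].
Insert 3: 3 bumps 5 from row 1; 5 bumps 6 from row 2; 6 starts row 3. P = [[1, 3], [4, 5], [6]].
Insert 2: 2 bumps 3 from row 1; 3 bumps 4 from row 2; 4 bumps 6 from row 3; 6 starts row 4. P = [[1, 2], [3, 5], [4], [6]].

So P = [[1, 2], [3, 5], [4], [6]].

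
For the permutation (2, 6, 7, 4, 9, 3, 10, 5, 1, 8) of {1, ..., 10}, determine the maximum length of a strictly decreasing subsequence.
4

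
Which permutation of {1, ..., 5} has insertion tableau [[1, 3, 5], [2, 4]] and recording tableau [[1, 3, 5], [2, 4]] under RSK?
Reverse the RSK construction: for i from n down to 1, find the cell of Q containing i, remove the entry at that cell from P, and reverse-bump it up through P; the value ejected from row 1 is w(i).

Step i=5: Q has 5 at row 1, column 3; remove that cell from P, ejecting 5. So w(5) = 5. P is now [[1, 3], [2, 4]].
Step i=4: Q has 4 at row 2, column 2; remove 4 from row 2 of P and reverse-bump: 4 enters row 1 and ejects 3. So w(4) = 3. P is now [[1, 4], [2]].
Step i=3: Q has 3 at row 1, column 2; remove that cell from P, ejecting 4. So w(3) = 4. P is now [[1], [2]].
Step i=2: Q has 2 at row 2, column 1; remove 2 from row 2 of P and reverse-bump: 2 enters row 1 and ejects 1. So w(2) = 1. P is now [[2]].
Step i=1: Q has 1 at row 1, column 1; remove that cell from P, ejecting 2. So w(1) = 2. P is now [].

So w = 2 1 4 3 5.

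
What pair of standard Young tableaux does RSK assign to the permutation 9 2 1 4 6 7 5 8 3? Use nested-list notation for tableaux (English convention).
Insert each entry of the permutation into P by Schensted row insertion, recording in Q the position of each new cell.

After inserting 9: P = [[9]].
After inserting 2: P = [[2], [9]].
After inserting 1: P = [[1], [2], [9]].
After inserting 4: P = [[1, 4], [2], [9]].
After inserting 6: P = [[1, 4, 6], [2], [9]].
After inserting 7: P = [[1, 4, 6, 7], [2], [9]].
After inserting 5: P = [[1, 4, 5, 7], [2, 6], [9]].
After inserting 8: P = [[1, 4, 5, 7, 8], [2, 6], [9]].
After inserting 3: P = [[1, 3, 5, 7, 8], [2, 4], [6], [9]].

So P = [[1, 3, 5, 7, 8], [2, 4], [6], [9]], Q = [[1, 4, 5, 6, 8], [2, 7], [3], [9]].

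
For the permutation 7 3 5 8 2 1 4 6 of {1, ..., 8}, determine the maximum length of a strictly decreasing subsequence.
4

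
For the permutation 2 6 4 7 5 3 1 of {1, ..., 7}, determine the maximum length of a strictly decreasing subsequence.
4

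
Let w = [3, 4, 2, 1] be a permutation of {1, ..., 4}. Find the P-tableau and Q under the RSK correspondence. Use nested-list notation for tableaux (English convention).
P = [[1, 4], [2], [3]], Q = [[1, 2], [3], [4]]

Insert each entry of the permutation into P by Schensted row insertion, recording in Q the position of each new cell.

After inserting 3: P = [[3]].
After inserting 4: P = [[3, 4]].
After inserting 2: P = [[2, 4], [3]].
After inserting 1: P = [[1, 4], [2], [3]].

So P = [[1, 4], [2], [3]], Q = [[1, 2], [3], [4]].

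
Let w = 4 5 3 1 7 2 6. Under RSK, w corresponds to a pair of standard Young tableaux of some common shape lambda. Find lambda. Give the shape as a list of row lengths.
[3, 3, 1]

Row-insert each entry into an empty tableau.

After inserting 4: P = [[4]].
After inserting 5: P = [[4, 5]].
After inserting 3: P = [[3, 5], [4]].
After inserting 1: P = [[1, 5], [3], [4]].
After inserting 7: P = [[1, 5, 7], [3], [4]].
After inserting 2: P = [[1, 2, 7], [3, 5], [4]].
After inserting 6: P = [[1, 2, 6], [3, 5, 7], [4]].

The final insertion tableau P = [[1, 2, 6], [3, 5, 7], [4]] has shape [3, 3, 1].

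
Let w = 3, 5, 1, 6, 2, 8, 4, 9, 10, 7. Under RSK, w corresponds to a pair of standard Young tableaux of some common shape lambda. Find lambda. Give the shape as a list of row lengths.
[6, 4]

Row-insert each entry into an empty tableau.

After inserting 3: P = [[3]].
After inserting 5: P = [[3, 5]].
After inserting 1: P = [[1, 5], [3]].
After inserting 6: P = [[1, 5, 6], [3]].
After inserting 2: P = [[1, 2, 6], [3, 5]].
After inserting 8: P = [[1, 2, 6, 8], [3, 5]].
After inserting 4: P = [[1, 2, 4, 8], [3, 5, 6]].
After inserting 9: P = [[1, 2, 4, 8, 9], [3, 5, 6]].
After inserting 10: P = [[1, 2, 4, 8, 9, 10], [3, 5, 6]].
After inserting 7: P = [[1, 2, 4, 7, 9, 10], [3, 5, 6, 8]].

The final insertion tableau P = [[1, 2, 4, 7, 9, 10], [3, 5, 6, 8]] has shape [6, 4].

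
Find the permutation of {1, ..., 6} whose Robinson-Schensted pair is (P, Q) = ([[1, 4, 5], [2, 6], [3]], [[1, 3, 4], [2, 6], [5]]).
3 2 4 6 1 5

Reverse RSK: for i = n, n-1, ..., 1, locate i in Q, remove the corresponding corner cell from P, and reverse-bump its entry up through P; the value ejected from row 1 is w(i).

So w = 3 2 4 6 1 5.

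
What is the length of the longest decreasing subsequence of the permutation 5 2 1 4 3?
3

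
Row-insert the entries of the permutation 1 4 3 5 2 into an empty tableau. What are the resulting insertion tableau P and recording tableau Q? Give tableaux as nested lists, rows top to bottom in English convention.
Insert each entry of the permutation into P by Schensted row insertion, recording in Q the position of each new cell.

Insert 1: appended to row 1. P = [[1]], Q = [[1]].
Insert 4: appended to row 1. P = [[1, 4]], Q = [[1, 2]].
Insert 3: 3 bumps 4 from row 1; 4 starts row 2. P = [[1, 3], [4]], Q = [[1, 2], [3]].
Insert 5: appended to row 1. P = [[1, 3, 5], [4]], Q = [[1, 2, 4], [3]].
Insert 2: 2 bumps 3 from row 1; 3 bumps 4 from row 2; 4 starts row 3. P = [[1, 2, 5], [3], [4]], Q = [[1, 2, 4], [3], [5]].

So P = [[1, 2, 5], [3], [4]], Q = [[1, 2, 4], [3], [5]].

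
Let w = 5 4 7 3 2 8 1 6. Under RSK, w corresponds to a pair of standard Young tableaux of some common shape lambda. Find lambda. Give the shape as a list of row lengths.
[3, 2, 1, 1, 1]

Row-insert each entry into an empty tableau.

After inserting 5: P = [[5]].
After inserting 4: P = [[4], [5]].
After inserting 7: P = [[4, 7], [5]].
After inserting 3: P = [[3, 7], [4], [5]].
After inserting 2: P = [[2, 7], [3], [4], [5]].
After inserting 8: P = [[2, 7, 8], [3], [4], [5]].
After inserting 1: P = [[1, 7, 8], [2], [3], [4], [5]].
After inserting 6: P = [[1, 6, 8], [2, 7], [3], [4], [5]].

The final insertion tableau P = [[1, 6, 8], [2, 7], [3], [4], [5]] has shape [3, 2, 1, 1, 1].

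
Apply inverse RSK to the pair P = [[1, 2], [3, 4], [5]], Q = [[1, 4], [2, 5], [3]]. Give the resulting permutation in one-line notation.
5 3 1 4 2

Reverse the RSK construction: for i from n down to 1, find the cell of Q containing i, remove the entry at that cell from P, and reverse-bump it up through P; the value ejected from row 1 is w(i).

Step i=5: Q has 5 at row 2, column 2; remove 4 from row 2 of P and reverse-bump: 4 enters row 1 and ejects 2. So w(5) = 2. P is now [[1, 4], [3], [5]].
Step i=4: Q has 4 at row 1, column 2; remove that cell from P, ejecting 4. So w(4) = 4. P is now [[1], [3], [5]].
Step i=3: Q has 3 at row 3, column 1; remove 5 from row 3 of P and reverse-bump: 5 enters row 2 and ejects 3; 3 enters row 1 and ejects 1. So w(3) = 1. P is now [[3], [5]].
Step i=2: Q has 2 at row 2, column 1; remove 5 from row 2 of P and reverse-bump: 5 enters row 1 and ejects 3. So w(2) = 3. P is now [[5]].
Step i=1: Q has 1 at row 1, column 1; remove that cell from P, ejecting 5. So w(1) = 5. P is now [].

So w = 5 3 1 4 2.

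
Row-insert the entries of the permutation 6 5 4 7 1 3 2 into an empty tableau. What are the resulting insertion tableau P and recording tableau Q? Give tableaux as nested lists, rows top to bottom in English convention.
Insert each entry of the permutation into P by Schensted row insertion, recording in Q the position of each new cell.

After inserting 6: P = [[6]].
After inserting 5: P = [[5], [6]].
After inserting 4: P = [[4], [5], [6]].
After inserting 7: P = [[4, 7], [5], [6]].
After inserting 1: P = [[1, 7], [4], [5], [6]].
After inserting 3: P = [[1, 3], [4, 7], [5], [6]].
After inserting 2: P = [[1, 2], [3, 7], [4], [5], [6]].

So P = [[1, 2], [3, 7], [4], [5], [6]], Q = [[1, 4], [2, 6], [3], [5], [7]].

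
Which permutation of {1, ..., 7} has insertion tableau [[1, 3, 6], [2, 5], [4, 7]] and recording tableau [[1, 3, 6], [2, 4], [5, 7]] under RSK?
Reverse the RSK construction: for i from n down to 1, find the cell of Q containing i, remove the entry at that cell from P, and reverse-bump it up through P; the value ejected from row 1 is w(i).

Step i=7: Q has 7 at row 3, column 2; remove 7 from row 3 of P and reverse-bump: 7 enters row 2 and ejects 5; 5 enters row 1 and ejects 3. So w(7) = 3. P is now [[1, 5, 6], [2, 7], [4]].
Step i=6: Q has 6 at row 1, column 3; remove that cell from P, ejecting 6. So w(6) = 6. P is now [[1, 5], [2, 7], [4]].
Step i=5: Q has 5 at row 3, column 1; remove 4 from row 3 of P and reverse-bump: 4 enters row 2 and ejects 2; 2 enters row 1 and ejects 1. So w(5) = 1. P is now [[2, 5], [4, 7]].
Step i=4: Q has 4 at row 2, column 2; remove 7 from row 2 of P and reverse-bump: 7 enters row 1 and ejects 5. So w(4) = 5. P is now [[2, 7], [4]].
Step i=3: Q has 3 at row 1, column 2; remove that cell from P, ejecting 7. So w(3) = 7. P is now [[2], [4]].
Step i=2: Q has 2 at row 2, column 1; remove 4 from row 2 of P and reverse-bump: 4 enters row 1 and ejects 2. So w(2) = 2. P is now [[4]].
Step i=1: Q has 1 at row 1, column 1; remove that cell from P, ejecting 4. So w(1) = 4. P is now [].

So w = 4 2 7 5 1 6 3.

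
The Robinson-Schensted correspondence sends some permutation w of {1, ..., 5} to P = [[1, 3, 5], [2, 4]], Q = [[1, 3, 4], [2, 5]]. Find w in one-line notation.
2 1 4 5 3

Reverse RSK: for i = n, n-1, ..., 1, locate i in Q, remove the corresponding corner cell from P, and reverse-bump its entry up through P; the value ejected from row 1 is w(i).

So w = 2 1 4 5 3.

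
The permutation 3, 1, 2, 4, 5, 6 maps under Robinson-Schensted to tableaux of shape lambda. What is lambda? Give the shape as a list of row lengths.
Row-insert each entry into an empty tableau.

After inserting 3: P = [[3]].
After inserting 1: P = [[1], [3]].
After inserting 2: P = [[1, 2], [3]].
After inserting 4: P = [[1, 2, 4], [3]].
After inserting 5: P = [[1, 2, 4, 5], [3]].
After inserting 6: P = [[1, 2, 4, 5, 6], [3]].

The final insertion tableau P = [[1, 2, 4, 5, 6], [3]] has shape [5, 1].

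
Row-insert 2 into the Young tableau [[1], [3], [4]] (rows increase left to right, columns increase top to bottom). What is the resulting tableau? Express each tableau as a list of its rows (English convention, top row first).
[[1, 2], [3], [4]]

2 is larger than every entry of row 1, so it is appended to row 1. The new tableau is [[1, 2], [3], [4]].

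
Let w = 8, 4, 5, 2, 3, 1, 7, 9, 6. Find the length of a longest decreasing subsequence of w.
4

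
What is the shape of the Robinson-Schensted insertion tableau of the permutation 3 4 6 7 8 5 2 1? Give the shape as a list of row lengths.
Row-insert each entry into an empty tableau.

After inserting 3: P = [[3]].
After inserting 4: P = [[3, 4]].
After inserting 6: P = [[3, 4, 6]].
After inserting 7: P = [[3, 4, 6, 7]].
After inserting 8: P = [[3, 4, 6, 7, 8]].
After inserting 5: P = [[3, 4, 5, 7, 8], [6]].
After inserting 2: P = [[2, 4, 5, 7, 8], [3], [6]].
After inserting 1: P = [[1, 4, 5, 7, 8], [2], [3], [6]].

The final insertion tableau P = [[1, 4, 5, 7, 8], [2], [3], [6]] has shape [5, 1, 1, 1].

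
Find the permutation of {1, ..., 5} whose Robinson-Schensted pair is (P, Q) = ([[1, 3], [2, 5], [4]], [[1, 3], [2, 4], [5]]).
4 2 5 3 1

Reverse the RSK construction: for i from n down to 1, find the cell of Q containing i, remove the entry at that cell from P, and reverse-bump it up through P; the value ejected from row 1 is w(i).

Step i=5: Q has 5 at row 3, column 1; remove 4 from row 3 of P and reverse-bump: 4 enters row 2 and ejects 2; 2 enters row 1 and ejects 1. So w(5) = 1. P is now [[2, 3], [4, 5]].
Step i=4: Q has 4 at row 2, column 2; remove 5 from row 2 of P and reverse-bump: 5 enters row 1 and ejects 3. So w(4) = 3. P is now [[2, 5], [4]].
Step i=3: Q has 3 at row 1, column 2; remove that cell from P, ejecting 5. So w(3) = 5. P is now [[2], [4]].
Step i=2: Q has 2 at row 2, column 1; remove 4 from row 2 of P and reverse-bump: 4 enters row 1 and ejects 2. So w(2) = 2. P is now [[4]].
Step i=1: Q has 1 at row 1, column 1; remove that cell from P, ejecting 4. So w(1) = 4. P is now [].

So w = 4 2 5 3 1.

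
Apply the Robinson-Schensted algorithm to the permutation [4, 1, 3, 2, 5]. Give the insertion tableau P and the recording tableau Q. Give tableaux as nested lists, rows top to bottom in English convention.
P = [[1, 2, 5], [3], [4]], Q = [[1, 3, 5], [2], [4]]

Insert each entry of the permutation into P by Schensted row insertion, recording in Q the position of each new cell.

Insert 4: appended to row 1. P = [[4]].
Insert 1: 1 bumps 4 from row 1; 4 starts row 2. P = [[1], [4]].
Insert 3: appended to row 1. P = [[1, 3], [4]].
Insert 2: 2 bumps 3 from row 1; 3 bumps 4 from row 2; 4 starts row 3. P = [[1, 2], [3], [4]].
Insert 5: appended to row 1. P = [[1, 2, 5], [3], [4]].

So P = [[1, 2, 5], [3], [4]], Q = [[1, 3, 5], [2], [4]].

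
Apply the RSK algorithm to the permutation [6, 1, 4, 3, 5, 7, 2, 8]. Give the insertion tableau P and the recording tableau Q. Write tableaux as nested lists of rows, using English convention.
P = [[1, 2, 5, 7, 8], [3], [4], [6]], Q = [[1, 3, 5, 6, 8], [2], [4], [7]]

Insert each entry of the permutation into P by Schensted row insertion, recording in Q the position of each new cell.

After inserting 6: P = [[6]].
After inserting 1: P = [[1], [6]].
After inserting 4: P = [[1, 4], [6]].
After inserting 3: P = [[1, 3], [4], [6]].
After inserting 5: P = [[1, 3, 5], [4], [6]].
After inserting 7: P = [[1, 3, 5, 7], [4], [6]].
After inserting 2: P = [[1, 2, 5, 7], [3], [4], [6]].
After inserting 8: P = [[1, 2, 5, 7, 8], [3], [4], [6]].

So P = [[1, 2, 5, 7, 8], [3], [4], [6]], Q = [[1, 3, 5, 6, 8], [2], [4], [7]].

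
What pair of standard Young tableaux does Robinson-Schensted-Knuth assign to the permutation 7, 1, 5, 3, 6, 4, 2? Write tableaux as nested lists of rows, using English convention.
P = [[1, 2, 4], [3, 6], [5], [7]], Q = [[1, 3, 5], [2, 6], [4], [7]]

Insert each entry of the permutation into P by Schensted row insertion, recording in Q the position of each new cell.

Insert 7: appended to row 1. P = [[7]], Q = [[1]].
Insert 1: 1 bumps 7 from row 1; 7 starts row 2. P = [[1], [7]], Q = [[1], [2]].
Insert 5: appended to row 1. P = [[1, 5], [7]], Q = [[1, 3], [2]].
Insert 3: 3 bumps 5 from row 1; 5 bumps 7 from row 2; 7 starts row 3. P = [[1, 3], [5], [7]], Q = [[1, 3], [2], [4]].
Insert 6: appended to row 1. P = [[1, 3, 6], [5], [7]], Q = [[1, 3, 5], [2], [4]].
Insert 4: 4 bumps 6 from row 1; 6 appends to row 2. P = [[1, 3, 4], [5, 6], [7]], Q = [[1, 3, 5], [2, 6], [4]].
Insert 2: 2 bumps 3 from row 1; 3 bumps 5 from row 2; 5 bumps 7 from row 3; 7 starts row 4. P = [[1, 2, 4], [3, 6], [5], [7]], Q = [[1, 3, 5], [2, 6], [4], [7]].

So P = [[1, 2, 4], [3, 6], [5], [7]], Q = [[1, 3, 5], [2, 6], [4], [7]].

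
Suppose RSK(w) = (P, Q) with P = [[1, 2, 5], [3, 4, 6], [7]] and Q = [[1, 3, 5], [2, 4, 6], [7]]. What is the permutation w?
3 1 4 2 7 6 5

Reverse the RSK construction: for i from n down to 1, find the cell of Q containing i, remove the entry at that cell from P, and reverse-bump it up through P; the value ejected from row 1 is w(i).

Step i=7: Q has 7 at row 3, column 1; remove 7 from row 3 of P and reverse-bump: 7 enters row 2 and ejects 6; 6 enters row 1 and ejects 5. So w(7) = 5. P is now [[1, 2, 6], [3, 4, 7]].
Step i=6: Q has 6 at row 2, column 3; remove 7 from row 2 of P and reverse-bump: 7 enters row 1 and ejects 6. So w(6) = 6. P is now [[1, 2, 7], [3, 4]].
Step i=5: Q has 5 at row 1, column 3; remove that cell from P, ejecting 7. So w(5) = 7. P is now [[1, 2], [3, 4]].
Step i=4: Q has 4 at row 2, column 2; remove 4 from row 2 of P and reverse-bump: 4 enters row 1 and ejects 2. So w(4) = 2. P is now [[1, 4], [3]].
Step i=3: Q has 3 at row 1, column 2; remove that cell from P, ejecting 4. So w(3) = 4. P is now [[1], [3]].
Step i=2: Q has 2 at row 2, column 1; remove 3 from row 2 of P and reverse-bump: 3 enters row 1 and ejects 1. So w(2) = 1. P is now [[3]].
Step i=1: Q has 1 at row 1, column 1; remove that cell from P, ejecting 3. So w(1) = 3. P is now [].

So w = 3 1 4 2 7 6 5.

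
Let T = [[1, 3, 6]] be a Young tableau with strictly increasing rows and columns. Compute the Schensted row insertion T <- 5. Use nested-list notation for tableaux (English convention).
In row 1, 5 replaces 6 (the leftmost entry greater than 5); 6 is bumped to row 2. 6 starts a new row 2. The new tableau is [[1, 3, 5], [6]].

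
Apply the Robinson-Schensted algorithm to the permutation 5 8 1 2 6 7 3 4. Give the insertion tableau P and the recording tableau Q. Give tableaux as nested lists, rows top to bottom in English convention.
Insert each entry of the permutation into P by Schensted row insertion, recording in Q the position of each new cell.

Insert 5: appended to row 1. P = [[5]].
Insert 8: appended to row 1. P = [[5, 8]].
Insert 1: 1 bumps 5 from row 1; 5 starts row 2. P = [[1, 8], [5]].
Insert 2: 2 bumps 8 from row 1; 8 appends to row 2. P = [[1, 2], [5, 8]].
Insert 6: appended to row 1. P = [[1, 2, 6], [5, 8]].
Insert 7: appended to row 1. P = [[1, 2, 6, 7], [5, 8]].
Insert 3: 3 bumps 6 from row 1; 6 bumps 8 from row 2; 8 starts row 3. P = [[1, 2, 3, 7], [5, 6], [8]].
Insert 4: 4 bumps 7 from row 1; 7 appends to row 2. P = [[1, 2, 3, 4], [5, 6, 7], [8]].

So P = [[1, 2, 3, 4], [5, 6, 7], [8]], Q = [[1, 2, 5, 6], [3, 4, 8], [7]].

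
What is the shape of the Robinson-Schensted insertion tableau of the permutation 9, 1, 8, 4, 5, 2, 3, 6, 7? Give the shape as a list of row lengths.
Row-insert each entry into an empty tableau.

After inserting 9: P = [[9]].
After inserting 1: P = [[1], [9]].
After inserting 8: P = [[1, 8], [9]].
After inserting 4: P = [[1, 4], [8], [9]].
After inserting 5: P = [[1, 4, 5], [8], [9]].
After inserting 2: P = [[1, 2, 5], [4], [8], [9]].
After inserting 3: P = [[1, 2, 3], [4, 5], [8], [9]].
After inserting 6: P = [[1, 2, 3, 6], [4, 5], [8], [9]].
After inserting 7: P = [[1, 2, 3, 6, 7], [4, 5], [8], [9]].

The final insertion tableau P = [[1, 2, 3, 6, 7], [4, 5], [8], [9]] has shape [5, 2, 1, 1].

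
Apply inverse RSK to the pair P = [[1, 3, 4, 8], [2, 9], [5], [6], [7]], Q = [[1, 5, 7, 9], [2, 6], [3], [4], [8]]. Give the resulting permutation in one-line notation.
7 6 5 2 9 3 4 1 8

Reverse the RSK construction: for i from n down to 1, find the cell of Q containing i, remove the entry at that cell from P, and reverse-bump it up through P; the value ejected from row 1 is w(i).

Step i=9: Q has 9 at row 1, column 4; remove that cell from P, ejecting 8. So w(9) = 8. P is now [[1, 3, 4], [2, 9], [5], [6], [7]].
Step i=8: Q has 8 at row 5, column 1; remove 7 from row 5 of P and reverse-bump: 7 enters row 4 and ejects 6; 6 enters row 3 and ejects 5; 5 enters row 2 and ejects 2; 2 enters row 1 and ejects 1. So w(8) = 1. P is now [[2, 3, 4], [5, 9], [6], [7]].
Step i=7: Q has 7 at row 1, column 3; remove that cell from P, ejecting 4. So w(7) = 4. P is now [[2, 3], [5, 9], [6], [7]].
Step i=6: Q has 6 at row 2, column 2; remove 9 from row 2 of P and reverse-bump: 9 enters row 1 and ejects 3. So w(6) = 3. P is now [[2, 9], [5], [6], [7]].
Step i=5: Q has 5 at row 1, column 2; remove that cell from P, ejecting 9. So w(5) = 9. P is now [[2], [5], [6], [7]].
Step i=4: Q has 4 at row 4, column 1; remove 7 from row 4 of P and reverse-bump: 7 enters row 3 and ejects 6; 6 enters row 2 and ejects 5; 5 enters row 1 and ejects 2. So w(4) = 2. P is now [[5], [6], [7]].
Step i=3: Q has 3 at row 3, column 1; remove 7 from row 3 of P and reverse-bump: 7 enters row 2 and ejects 6; 6 enters row 1 and ejects 5. So w(3) = 5. P is now [[6], [7]].
Step i=2: Q has 2 at row 2, column 1; remove 7 from row 2 of P and reverse-bump: 7 enters row 1 and ejects 6. So w(2) = 6. P is now [[7]].
Step i=1: Q has 1 at row 1, column 1; remove that cell from P, ejecting 7. So w(1) = 7. P is now [].

So w = 7 6 5 2 9 3 4 1 8.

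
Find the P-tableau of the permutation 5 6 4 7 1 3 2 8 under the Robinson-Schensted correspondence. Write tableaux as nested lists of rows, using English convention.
Insert 5: appended to row 1. P = [[5]].
Insert 6: appended to row 1. P = [[5, 6]].
Insert 4: 4 bumps 5 from row 1; 5 starts row 2. P = [[4, 6], [5]].
Insert 7: appended to row 1. P = [[4, 6, 7], [5]].
Insert 1: 1 bumps 4 from row 1; 4 bumps 5 from row 2; 5 starts row 3. P = [[1, 6, 7], [4], [5]].
Insert 3: 3 bumps 6 from row 1; 6 appends to row 2. P = [[1, 3, 7], [4, 6], [5]].
Insert 2: 2 bumps 3 from row 1; 3 bumps 4 from row 2; 4 bumps 5 from row 3; 5 starts row 4. P = [[1, 2, 7], [3, 6], [4], [5]].
Insert 8: appended to row 1. P = [[1, 2, 7, 8], [3, 6], [4], [5]].

So P = [[1, 2, 7, 8], [3, 6], [4], [5]].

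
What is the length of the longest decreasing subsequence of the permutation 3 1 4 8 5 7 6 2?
4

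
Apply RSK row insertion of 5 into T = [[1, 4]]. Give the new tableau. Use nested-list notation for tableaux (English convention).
5 is larger than every entry of row 1, so it is appended to row 1. The new tableau is [[1, 4, 5]].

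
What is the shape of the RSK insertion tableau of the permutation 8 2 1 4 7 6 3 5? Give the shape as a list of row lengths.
[3, 3, 1, 1]

RSK row insertion gives P = [[1, 3, 5], [2, 4, 6], [7], [8]], which has shape [3, 3, 1, 1].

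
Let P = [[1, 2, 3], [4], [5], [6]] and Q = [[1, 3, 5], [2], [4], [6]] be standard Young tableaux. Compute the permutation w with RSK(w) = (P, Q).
6 1 5 2 4 3

Reverse the RSK construction: for i from n down to 1, find the cell of Q containing i, remove the entry at that cell from P, and reverse-bump it up through P; the value ejected from row 1 is w(i).

Step i=6: Q has 6 at row 4, column 1; remove 6 from row 4 of P and reverse-bump: 6 enters row 3 and ejects 5; 5 enters row 2 and ejects 4; 4 enters row 1 and ejects 3. So w(6) = 3. P is now [[1, 2, 4], [5], [6]].
Step i=5: Q has 5 at row 1, column 3; remove that cell from P, ejecting 4. So w(5) = 4. P is now [[1, 2], [5], [6]].
Step i=4: Q has 4 at row 3, column 1; remove 6 from row 3 of P and reverse-bump: 6 enters row 2 and ejects 5; 5 enters row 1 and ejects 2. So w(4) = 2. P is now [[1, 5], [6]].
Step i=3: Q has 3 at row 1, column 2; remove that cell from P, ejecting 5. So w(3) = 5. P is now [[1], [6]].
Step i=2: Q has 2 at row 2, column 1; remove 6 from row 2 of P and reverse-bump: 6 enters row 1 and ejects 1. So w(2) = 1. P is now [[6]].
Step i=1: Q has 1 at row 1, column 1; remove that cell from P, ejecting 6. So w(1) = 6. P is now [].

So w = 6 1 5 2 4 3.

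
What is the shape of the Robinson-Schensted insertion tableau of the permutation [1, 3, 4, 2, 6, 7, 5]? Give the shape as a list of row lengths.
Row-insert each entry into an empty tableau.

After inserting 1: P = [[1]].
After inserting 3: P = [[1, 3]].
After inserting 4: P = [[1, 3, 4]].
After inserting 2: P = [[1, 2, 4], [3]].
After inserting 6: P = [[1, 2, 4, 6], [3]].
After inserting 7: P = [[1, 2, 4, 6, 7], [3]].
After inserting 5: P = [[1, 2, 4, 5, 7], [3, 6]].

The final insertion tableau P = [[1, 2, 4, 5, 7], [3, 6]] has shape [5, 2].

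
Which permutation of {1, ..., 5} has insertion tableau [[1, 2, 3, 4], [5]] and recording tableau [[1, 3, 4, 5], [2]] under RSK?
5 1 2 3 4

Reverse the RSK construction: for i from n down to 1, find the cell of Q containing i, remove the entry at that cell from P, and reverse-bump it up through P; the value ejected from row 1 is w(i).

Step i=5: Q has 5 at row 1, column 4; remove that cell from P, ejecting 4. So w(5) = 4. P is now [[1, 2, 3], [5]].
Step i=4: Q has 4 at row 1, column 3; remove that cell from P, ejecting 3. So w(4) = 3. P is now [[1, 2], [5]].
Step i=3: Q has 3 at row 1, column 2; remove that cell from P, ejecting 2. So w(3) = 2. P is now [[1], [5]].
Step i=2: Q has 2 at row 2, column 1; remove 5 from row 2 of P and reverse-bump: 5 enters row 1 and ejects 1. So w(2) = 1. P is now [[5]].
Step i=1: Q has 1 at row 1, column 1; remove that cell from P, ejecting 5. So w(1) = 5. P is now [].

So w = 5 1 2 3 4.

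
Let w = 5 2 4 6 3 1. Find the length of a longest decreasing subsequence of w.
4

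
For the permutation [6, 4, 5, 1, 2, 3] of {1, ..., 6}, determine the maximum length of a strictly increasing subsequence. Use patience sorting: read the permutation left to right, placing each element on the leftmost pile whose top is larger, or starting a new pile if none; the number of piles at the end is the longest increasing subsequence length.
3

6: new pile. tops = [6]
4: onto pile 1 (replacing 6). tops = [4]
5: new pile. tops = [4, 5]
1: onto pile 1 (replacing 4). tops = [1, 5]
2: onto pile 2 (replacing 5). tops = [1, 2]
3: new pile. tops = [1, 2, 3]

3 piles, so the longest increasing subsequence has length 3.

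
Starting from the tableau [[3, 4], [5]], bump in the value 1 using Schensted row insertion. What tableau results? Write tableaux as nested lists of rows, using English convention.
In row 1, 1 replaces 3 (the leftmost entry greater than 1); 3 is bumped to row 2. In row 2, 3 replaces 5 (the leftmost entry greater than 3); 5 is bumped to row 3. 5 starts a new row 3. The new tableau is [[1, 4], [3], [5]].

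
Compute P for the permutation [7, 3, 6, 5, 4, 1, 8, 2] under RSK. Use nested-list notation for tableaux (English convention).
P = [[1, 2, 8], [3, 4], [5], [6], [7]]

Insert 7: appended to row 1. P = [[7]].
Insert 3: 3 bumps 7 from row 1; 7 starts row 2. P = [[3], [7]].
Insert 6: appended to row 1. P = [[3, 6], [7]].
Insert 5: 5 bumps 6 from row 1; 6 bumps 7 from row 2; 7 starts row 3. P = [[3, 5], [6], [7]].
Insert 4: 4 bumps 5 from row 1; 5 bumps 6 from row 2; 6 bumps 7 from row 3; 7 starts row 4. P = [[3, 4], [5], [6], [7]].
Insert 1: 1 bumps 3 from row 1; 3 bumps 5 from row 2; 5 bumps 6 from row 3; 6 bumps 7 from row 4; 7 starts row 5. P = [[1, 4], [3], [5], [6], [7]].
Insert 8: appended to row 1. P = [[1, 4, 8], [3], [5], [6], [7]].
Insert 2: 2 bumps 4 from row 1; 4 appends to row 2. P = [[1, 2, 8], [3, 4], [5], [6], [7]].

So P = [[1, 2, 8], [3, 4], [5], [6], [7]].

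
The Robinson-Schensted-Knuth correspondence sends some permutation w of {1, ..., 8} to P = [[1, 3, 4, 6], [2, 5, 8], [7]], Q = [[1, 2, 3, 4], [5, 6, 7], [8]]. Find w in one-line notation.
2 3 7 8 1 5 6 4

Reverse the RSK construction: for i from n down to 1, find the cell of Q containing i, remove the entry at that cell from P, and reverse-bump it up through P; the value ejected from row 1 is w(i).

Step i=8: Q has 8 at row 3, column 1; remove 7 from row 3 of P and reverse-bump: 7 enters row 2 and ejects 5; 5 enters row 1 and ejects 4. So w(8) = 4. P is now [[1, 3, 5, 6], [2, 7, 8]].
Step i=7: Q has 7 at row 2, column 3; remove 8 from row 2 of P and reverse-bump: 8 enters row 1 and ejects 6. So w(7) = 6. P is now [[1, 3, 5, 8], [2, 7]].
Step i=6: Q has 6 at row 2, column 2; remove 7 from row 2 of P and reverse-bump: 7 enters row 1 and ejects 5. So w(6) = 5. P is now [[1, 3, 7, 8], [2]].
Step i=5: Q has 5 at row 2, column 1; remove 2 from row 2 of P and reverse-bump: 2 enters row 1 and ejects 1. So w(5) = 1. P is now [[2, 3, 7, 8]].
Step i=4: Q has 4 at row 1, column 4; remove that cell from P, ejecting 8. So w(4) = 8. P is now [[2, 3, 7]].
Step i=3: Q has 3 at row 1, column 3; remove that cell from P, ejecting 7. So w(3) = 7. P is now [[2, 3]].
Step i=2: Q has 2 at row 1, column 2; remove that cell from P, ejecting 3. So w(2) = 3. P is now [[2]].
Step i=1: Q has 1 at row 1, column 1; remove that cell from P, ejecting 2. So w(1) = 2. P is now [].

So w = 2 3 7 8 1 5 6 4.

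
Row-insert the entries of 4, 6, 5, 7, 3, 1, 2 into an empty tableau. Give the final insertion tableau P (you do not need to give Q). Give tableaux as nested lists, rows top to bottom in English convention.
P = [[1, 2, 7], [3, 5], [4], [6]]

Insert 4: appended to row 1. P = [[4]].
Insert 6: appended to row 1. P = [[4, 6]].
Insert 5: 5 bumps 6 from row 1; 6 starts row 2. P = [[4, 5], [6]].
Insert 7: appended to row 1. P = [[4, 5, 7], [6]].
Insert 3: 3 bumps 4 from row 1; 4 bumps 6 from row 2; 6 starts row 3. P = [[3, 5, 7], [4], [6]].
Insert 1: 1 bumps 3 from row 1; 3 bumps 4 from row 2; 4 bumps 6 from row 3; 6 starts row 4. P = [[1, 5, 7], [3], [4], [6]].
Insert 2: 2 bumps 5 from row 1; 5 appends to row 2. P = [[1, 2, 7], [3, 5], [4], [6]].

So P = [[1, 2, 7], [3, 5], [4], [6]].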